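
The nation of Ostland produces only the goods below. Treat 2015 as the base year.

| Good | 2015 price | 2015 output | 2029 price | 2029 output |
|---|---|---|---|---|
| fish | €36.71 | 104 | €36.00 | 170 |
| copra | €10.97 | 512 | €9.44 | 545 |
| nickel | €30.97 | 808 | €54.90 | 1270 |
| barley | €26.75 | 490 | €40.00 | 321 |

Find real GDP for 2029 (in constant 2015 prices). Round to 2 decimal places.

€60138.00

Real GDP 2029 = Σ (p_2015 × q_2029) = 36.71·170 + 10.97·545 + 30.97·1270 + 26.75·321 = 60138.00.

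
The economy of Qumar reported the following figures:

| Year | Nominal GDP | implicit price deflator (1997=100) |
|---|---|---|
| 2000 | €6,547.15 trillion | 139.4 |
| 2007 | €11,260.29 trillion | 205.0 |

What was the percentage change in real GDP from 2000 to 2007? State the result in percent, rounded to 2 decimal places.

Real GDP 2000 = 6547.15 / 1.394 = 4696.66.
Real GDP 2007 = 11260.29 / 2.050 = 5492.82.
Real growth = 5492.82 / 4696.66 − 1 = 0.1695.

16.95%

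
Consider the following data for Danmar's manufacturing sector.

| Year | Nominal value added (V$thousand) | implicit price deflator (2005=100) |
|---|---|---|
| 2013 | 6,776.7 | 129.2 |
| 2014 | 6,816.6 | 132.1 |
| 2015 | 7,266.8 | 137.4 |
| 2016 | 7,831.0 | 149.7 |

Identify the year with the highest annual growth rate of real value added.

2015

2014: real = 6816.6/1.321 = 5160.18; growth vs 2013 (5245.12) = -1.62%.
2015: real = 7266.8/1.374 = 5288.79; growth vs 2014 (5160.18) = 2.49%.
2016: real = 7831.0/1.497 = 5231.13; growth vs 2015 (5288.79) = -1.09%.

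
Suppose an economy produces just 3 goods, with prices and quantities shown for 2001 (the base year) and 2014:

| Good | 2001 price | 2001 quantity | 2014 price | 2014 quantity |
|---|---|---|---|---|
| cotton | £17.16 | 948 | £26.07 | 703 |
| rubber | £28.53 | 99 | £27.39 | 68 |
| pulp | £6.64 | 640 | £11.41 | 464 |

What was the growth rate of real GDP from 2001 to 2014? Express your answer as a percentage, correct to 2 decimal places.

Real GDP 2001 = Nominal GDP 2001 = 17.16·948 + 28.53·99 + 6.64·640 = 23341.75.
Real GDP 2014 (at 2001 prices) = 17.16·703 + 28.53·68 + 6.64·464 = 17084.48.
Real growth = 17084.48/23341.75 − 1 = -0.2681.

-26.81%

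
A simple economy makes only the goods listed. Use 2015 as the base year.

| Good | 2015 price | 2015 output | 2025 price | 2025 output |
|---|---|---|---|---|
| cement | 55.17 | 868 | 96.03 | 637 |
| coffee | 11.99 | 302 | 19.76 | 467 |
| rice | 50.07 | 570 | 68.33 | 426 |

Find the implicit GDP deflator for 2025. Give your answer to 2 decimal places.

Nominal GDP 2025 = 96.03·637 + 19.76·467 + 68.33·426 = 99507.61.
Real GDP 2025 (at 2015 prices) = 55.17·637 + 11.99·467 + 50.07·426 = 62072.44.
Deflator = Nominal/Real × 100 = 99507.61/62072.44 × 100 = 160.309.

160.31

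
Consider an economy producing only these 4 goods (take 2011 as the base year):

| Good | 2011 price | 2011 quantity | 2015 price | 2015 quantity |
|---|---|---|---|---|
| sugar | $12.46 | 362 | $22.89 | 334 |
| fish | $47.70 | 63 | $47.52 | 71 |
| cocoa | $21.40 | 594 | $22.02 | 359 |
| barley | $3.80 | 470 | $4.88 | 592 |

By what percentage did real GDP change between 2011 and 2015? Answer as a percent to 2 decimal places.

-20.59%

Real GDP 2011 = Nominal GDP 2011 = 12.46·362 + 47.70·63 + 21.40·594 + 3.80·470 = 22013.22.
Real GDP 2015 (at 2011 prices) = 12.46·334 + 47.70·71 + 21.40·359 + 3.80·592 = 17480.54.
Real growth = 17480.54/22013.22 − 1 = -0.2059.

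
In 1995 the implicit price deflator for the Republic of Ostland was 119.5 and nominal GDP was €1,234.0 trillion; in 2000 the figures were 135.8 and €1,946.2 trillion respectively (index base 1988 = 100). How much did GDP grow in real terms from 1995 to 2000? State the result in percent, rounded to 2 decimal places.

Deflate each year: 1995 → 1234.0/1.195 = 1032.64; 2000 → 1946.2/1.358 = 1433.14.
So real GDP changed by 1433.14/1032.64 − 1 = 0.3878, i.e. 38.78%.

38.78%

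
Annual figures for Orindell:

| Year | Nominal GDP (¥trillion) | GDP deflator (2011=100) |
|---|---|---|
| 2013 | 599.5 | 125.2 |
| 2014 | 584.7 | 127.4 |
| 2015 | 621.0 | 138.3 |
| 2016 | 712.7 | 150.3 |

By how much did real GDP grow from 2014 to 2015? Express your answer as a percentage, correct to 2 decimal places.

-2.16%

Real GDP 2014 = 584.7/1.274 = 458.95.
Real GDP 2015 = 621.0/1.383 = 449.02.
Change = 449.02/458.95 − 1 = -0.0216.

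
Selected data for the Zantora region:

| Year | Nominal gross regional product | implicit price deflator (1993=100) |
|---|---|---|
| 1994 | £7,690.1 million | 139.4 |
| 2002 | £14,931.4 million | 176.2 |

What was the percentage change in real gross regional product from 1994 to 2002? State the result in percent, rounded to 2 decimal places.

53.61%

Real gross regional product 1994 = 7690.1 / 1.394 = 5516.57.
Real gross regional product 2002 = 14931.4 / 1.762 = 8474.12.
Real growth = 8474.12 / 5516.57 − 1 = 0.5361.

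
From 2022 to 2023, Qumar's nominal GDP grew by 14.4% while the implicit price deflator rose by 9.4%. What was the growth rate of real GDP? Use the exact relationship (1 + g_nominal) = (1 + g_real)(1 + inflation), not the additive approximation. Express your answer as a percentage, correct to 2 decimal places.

(1 + g_nom) = (1 + g_real)(1 + π), so g_real = 1.1440 / 1.0940 − 1 = 0.04570.

4.57%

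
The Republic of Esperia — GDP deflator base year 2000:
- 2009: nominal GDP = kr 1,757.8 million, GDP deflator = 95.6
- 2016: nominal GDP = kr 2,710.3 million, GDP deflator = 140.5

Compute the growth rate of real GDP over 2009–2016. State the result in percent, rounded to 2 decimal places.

Deflate each year: 2009 → 1757.8/0.956 = 1838.70; 2016 → 2710.3/1.405 = 1929.04.
So real GDP changed by 1929.04/1838.70 − 1 = 0.0491, i.e. 4.91%.

4.91%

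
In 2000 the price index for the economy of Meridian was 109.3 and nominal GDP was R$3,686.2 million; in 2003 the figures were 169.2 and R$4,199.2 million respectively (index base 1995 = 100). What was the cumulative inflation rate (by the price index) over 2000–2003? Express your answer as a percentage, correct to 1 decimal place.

Price-level change = 169.2 / 109.3 − 1 = 0.5480.

54.8%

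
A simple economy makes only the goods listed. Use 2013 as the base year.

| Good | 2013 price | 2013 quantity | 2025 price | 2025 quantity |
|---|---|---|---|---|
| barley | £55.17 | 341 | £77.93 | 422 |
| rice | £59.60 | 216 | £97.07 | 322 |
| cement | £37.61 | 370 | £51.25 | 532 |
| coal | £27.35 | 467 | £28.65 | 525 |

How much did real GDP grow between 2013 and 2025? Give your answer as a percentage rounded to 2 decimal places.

31.63%

Real GDP 2013 = Nominal GDP 2013 = 55.17·341 + 59.60·216 + 37.61·370 + 27.35·467 = 58374.72.
Real GDP 2025 (at 2013 prices) = 55.17·422 + 59.60·322 + 37.61·532 + 27.35·525 = 76840.21.
Real growth = 76840.21/58374.72 − 1 = 0.3163.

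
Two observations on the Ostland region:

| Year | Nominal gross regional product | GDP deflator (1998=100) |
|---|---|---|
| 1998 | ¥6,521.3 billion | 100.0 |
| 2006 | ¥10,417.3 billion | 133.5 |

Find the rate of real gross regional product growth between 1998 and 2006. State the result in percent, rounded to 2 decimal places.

Real gross regional product 1998 = 6521.3 / 1.000 = 6521.30.
Real gross regional product 2006 = 10417.3 / 1.335 = 7803.22.
Real growth = 7803.22 / 6521.30 − 1 = 0.1966.

19.66%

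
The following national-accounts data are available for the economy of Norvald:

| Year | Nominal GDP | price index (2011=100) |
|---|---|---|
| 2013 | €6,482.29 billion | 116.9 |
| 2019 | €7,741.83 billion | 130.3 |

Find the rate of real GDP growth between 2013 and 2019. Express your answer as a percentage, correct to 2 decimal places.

Deflate each year: 2013 → 6482.29/1.169 = 5545.16; 2019 → 7741.83/1.303 = 5941.54.
So real GDP changed by 5941.54/5545.16 − 1 = 0.0715, i.e. 7.15%.

7.15%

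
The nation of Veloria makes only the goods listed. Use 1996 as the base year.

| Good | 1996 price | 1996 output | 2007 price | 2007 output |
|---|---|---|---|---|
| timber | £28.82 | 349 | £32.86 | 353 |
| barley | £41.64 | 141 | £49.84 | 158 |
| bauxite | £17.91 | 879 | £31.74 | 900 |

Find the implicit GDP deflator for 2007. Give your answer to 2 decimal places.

Nominal GDP 2007 = 32.86·353 + 49.84·158 + 31.74·900 = 48040.30.
Real GDP 2007 (at 1996 prices) = 28.82·353 + 41.64·158 + 17.91·900 = 32871.58.
Deflator = Nominal/Real × 100 = 48040.30/32871.58 × 100 = 146.145.

146.15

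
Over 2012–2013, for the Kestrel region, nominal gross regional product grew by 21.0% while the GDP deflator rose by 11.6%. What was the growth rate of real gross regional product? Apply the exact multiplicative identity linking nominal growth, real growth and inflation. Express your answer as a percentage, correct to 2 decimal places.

8.42%

(1 + g_nom) = (1 + g_real)(1 + π), so g_real = 1.2100 / 1.1160 − 1 = 0.08423.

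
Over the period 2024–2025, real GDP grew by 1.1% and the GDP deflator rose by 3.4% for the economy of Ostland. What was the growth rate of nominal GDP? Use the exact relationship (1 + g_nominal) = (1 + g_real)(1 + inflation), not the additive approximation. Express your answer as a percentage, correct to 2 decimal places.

(1 + g_nom) = (1 + g_real)(1 + π) = 1.0110 × 1.0340 = 1.04537.

4.54%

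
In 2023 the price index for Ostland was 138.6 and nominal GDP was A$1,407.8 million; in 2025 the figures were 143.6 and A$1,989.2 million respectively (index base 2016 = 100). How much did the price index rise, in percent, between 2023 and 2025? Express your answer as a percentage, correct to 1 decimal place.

Price-level change = 143.6 / 138.6 − 1 = 0.0361.

3.6%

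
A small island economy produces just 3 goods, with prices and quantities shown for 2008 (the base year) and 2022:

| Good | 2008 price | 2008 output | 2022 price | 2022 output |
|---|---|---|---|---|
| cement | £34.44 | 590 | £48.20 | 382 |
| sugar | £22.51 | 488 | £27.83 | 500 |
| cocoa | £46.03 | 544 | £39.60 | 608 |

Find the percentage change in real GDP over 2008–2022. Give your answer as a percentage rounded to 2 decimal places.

Real GDP 2008 = Nominal GDP 2008 = 34.44·590 + 22.51·488 + 46.03·544 = 56344.80.
Real GDP 2022 (at 2008 prices) = 34.44·382 + 22.51·500 + 46.03·608 = 52397.32.
Real growth = 52397.32/56344.80 − 1 = -0.0701.

-7.01%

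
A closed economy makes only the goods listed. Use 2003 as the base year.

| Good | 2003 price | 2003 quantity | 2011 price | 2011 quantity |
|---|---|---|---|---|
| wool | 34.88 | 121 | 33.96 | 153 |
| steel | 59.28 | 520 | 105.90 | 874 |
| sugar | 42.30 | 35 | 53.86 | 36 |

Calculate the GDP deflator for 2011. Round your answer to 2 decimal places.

169.92

Nominal GDP 2011 = 33.96·153 + 105.90·874 + 53.86·36 = 99691.44.
Real GDP 2011 (at 2003 prices) = 34.88·153 + 59.28·874 + 42.30·36 = 58670.16.
Deflator = Nominal/Real × 100 = 99691.44/58670.16 × 100 = 169.918.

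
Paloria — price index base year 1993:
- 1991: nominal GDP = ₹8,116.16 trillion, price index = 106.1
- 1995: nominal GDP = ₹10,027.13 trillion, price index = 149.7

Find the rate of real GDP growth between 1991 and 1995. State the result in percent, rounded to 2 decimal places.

-12.44%

Deflate each year: 1991 → 8116.16/1.061 = 7649.54; 1995 → 10027.13/1.497 = 6698.15.
So real GDP changed by 6698.15/7649.54 − 1 = -0.1244, i.e. -12.44%.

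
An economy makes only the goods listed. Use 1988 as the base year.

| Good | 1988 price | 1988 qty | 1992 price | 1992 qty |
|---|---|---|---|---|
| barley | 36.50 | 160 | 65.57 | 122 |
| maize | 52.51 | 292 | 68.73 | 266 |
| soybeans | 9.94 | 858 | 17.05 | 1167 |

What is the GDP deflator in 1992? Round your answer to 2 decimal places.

153.82

Nominal GDP 1992 = 65.57·122 + 68.73·266 + 17.05·1167 = 46179.07.
Real GDP 1992 (at 1988 prices) = 36.50·122 + 52.51·266 + 9.94·1167 = 30020.64.
Deflator = Nominal/Real × 100 = 46179.07/30020.64 × 100 = 153.824.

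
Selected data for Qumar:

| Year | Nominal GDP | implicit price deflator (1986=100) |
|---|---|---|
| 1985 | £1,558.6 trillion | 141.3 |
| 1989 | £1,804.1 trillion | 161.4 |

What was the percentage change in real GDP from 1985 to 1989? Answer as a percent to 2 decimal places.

Deflate each year: 1985 → 1558.6/1.413 = 1103.04; 1989 → 1804.1/1.614 = 1117.78.
So real GDP changed by 1117.78/1103.04 − 1 = 0.0134, i.e. 1.34%.

1.34%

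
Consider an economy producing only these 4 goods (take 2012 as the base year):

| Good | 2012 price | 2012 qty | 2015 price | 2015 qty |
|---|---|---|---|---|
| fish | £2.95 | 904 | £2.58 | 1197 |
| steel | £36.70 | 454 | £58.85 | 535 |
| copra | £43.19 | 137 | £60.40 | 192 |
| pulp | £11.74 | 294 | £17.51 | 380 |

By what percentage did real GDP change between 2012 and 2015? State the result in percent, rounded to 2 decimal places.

Real GDP 2012 = Nominal GDP 2012 = 2.95·904 + 36.70·454 + 43.19·137 + 11.74·294 = 28697.19.
Real GDP 2015 (at 2012 prices) = 2.95·1197 + 36.70·535 + 43.19·192 + 11.74·380 = 35919.33.
Real growth = 35919.33/28697.19 − 1 = 0.2517.

25.17%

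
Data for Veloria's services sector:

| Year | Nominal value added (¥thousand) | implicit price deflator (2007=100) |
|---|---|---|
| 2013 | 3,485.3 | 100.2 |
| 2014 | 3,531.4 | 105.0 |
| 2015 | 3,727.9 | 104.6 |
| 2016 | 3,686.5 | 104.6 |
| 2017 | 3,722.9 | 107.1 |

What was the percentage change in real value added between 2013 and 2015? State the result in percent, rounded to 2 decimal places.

Real value added 2013 = 3485.3/1.002 = 3478.34.
Real value added 2015 = 3727.9/1.046 = 3563.96.
Change = 3563.96/3478.34 − 1 = 0.0246.

2.46%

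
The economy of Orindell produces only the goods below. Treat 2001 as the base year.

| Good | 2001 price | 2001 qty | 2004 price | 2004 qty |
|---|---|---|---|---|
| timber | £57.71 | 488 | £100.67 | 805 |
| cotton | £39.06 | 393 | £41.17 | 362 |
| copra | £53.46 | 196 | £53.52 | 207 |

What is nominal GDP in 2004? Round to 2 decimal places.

Nominal GDP 2004 = Σ (p_2004 × q_2004) = 100.67·805 + 41.17·362 + 53.52·207 = 107021.53.

£107021.53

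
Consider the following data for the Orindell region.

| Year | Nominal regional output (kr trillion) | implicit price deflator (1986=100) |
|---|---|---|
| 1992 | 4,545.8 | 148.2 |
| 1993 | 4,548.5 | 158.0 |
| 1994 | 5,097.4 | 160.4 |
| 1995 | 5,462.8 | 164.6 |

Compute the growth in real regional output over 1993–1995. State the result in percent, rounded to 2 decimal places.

15.29%

Real regional output 1993 = 4548.5/1.580 = 2878.80.
Real regional output 1995 = 5462.8/1.646 = 3318.83.
Change = 3318.83/2878.80 − 1 = 0.1529.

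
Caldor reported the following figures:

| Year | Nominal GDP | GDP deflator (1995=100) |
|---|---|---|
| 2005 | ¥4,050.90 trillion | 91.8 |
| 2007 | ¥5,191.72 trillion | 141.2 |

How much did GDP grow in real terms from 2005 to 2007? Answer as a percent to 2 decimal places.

Deflate each year: 2005 → 4050.90/0.918 = 4412.75; 2007 → 5191.72/1.412 = 3676.86.
So real GDP changed by 3676.86/4412.75 − 1 = -0.1668, i.e. -16.68%.

-16.68%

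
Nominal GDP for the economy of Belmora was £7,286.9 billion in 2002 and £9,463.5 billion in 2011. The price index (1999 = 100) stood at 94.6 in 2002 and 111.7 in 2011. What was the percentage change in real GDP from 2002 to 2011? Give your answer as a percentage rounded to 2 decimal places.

Real GDP 2002 = 7286.9 / 0.946 = 7702.85.
Real GDP 2011 = 9463.5 / 1.117 = 8472.25.
Real growth = 8472.25 / 7702.85 − 1 = 0.0999.

9.99%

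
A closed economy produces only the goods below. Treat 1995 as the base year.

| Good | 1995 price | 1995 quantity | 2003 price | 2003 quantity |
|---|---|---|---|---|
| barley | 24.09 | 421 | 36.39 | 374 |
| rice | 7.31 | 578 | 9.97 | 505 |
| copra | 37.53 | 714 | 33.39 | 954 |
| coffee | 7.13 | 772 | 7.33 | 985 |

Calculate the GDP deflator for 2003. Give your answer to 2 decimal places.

Nominal GDP 2003 = 36.39·374 + 9.97·505 + 33.39·954 + 7.33·985 = 57718.82.
Real GDP 2003 (at 1995 prices) = 24.09·374 + 7.31·505 + 37.53·954 + 7.13·985 = 55527.88.
Deflator = Nominal/Real × 100 = 57718.82/55527.88 × 100 = 103.946.

103.95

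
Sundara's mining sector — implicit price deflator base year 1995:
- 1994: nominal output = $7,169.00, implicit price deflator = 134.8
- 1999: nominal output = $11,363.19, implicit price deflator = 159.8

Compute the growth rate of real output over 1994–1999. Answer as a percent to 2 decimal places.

Deflate each year: 1994 → 7169.00/1.348 = 5318.25; 1999 → 11363.19/1.598 = 7110.88.
So real output changed by 7110.88/5318.25 − 1 = 0.3371, i.e. 33.71%.

33.71%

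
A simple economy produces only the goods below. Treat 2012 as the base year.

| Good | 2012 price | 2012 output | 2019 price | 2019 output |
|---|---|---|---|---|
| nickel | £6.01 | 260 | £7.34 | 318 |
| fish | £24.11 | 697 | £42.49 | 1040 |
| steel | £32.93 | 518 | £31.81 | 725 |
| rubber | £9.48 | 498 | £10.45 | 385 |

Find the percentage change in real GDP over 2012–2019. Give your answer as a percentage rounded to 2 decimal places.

Real GDP 2012 = Nominal GDP 2012 = 6.01·260 + 24.11·697 + 32.93·518 + 9.48·498 = 40146.05.
Real GDP 2019 (at 2012 prices) = 6.01·318 + 24.11·1040 + 32.93·725 + 9.48·385 = 54509.63.
Real growth = 54509.63/40146.05 − 1 = 0.3578.

35.78%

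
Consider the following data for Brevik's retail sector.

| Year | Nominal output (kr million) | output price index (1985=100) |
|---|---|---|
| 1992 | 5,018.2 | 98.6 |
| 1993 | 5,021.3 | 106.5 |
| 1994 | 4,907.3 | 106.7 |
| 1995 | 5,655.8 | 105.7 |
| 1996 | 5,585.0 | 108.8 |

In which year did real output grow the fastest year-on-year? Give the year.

1995

1993: real = 5021.3/1.065 = 4714.84; growth vs 1992 (5089.45) = -7.36%.
1994: real = 4907.3/1.067 = 4599.16; growth vs 1993 (4714.84) = -2.45%.
1995: real = 5655.8/1.057 = 5350.80; growth vs 1994 (4599.16) = 16.34%.
1996: real = 5585.0/1.088 = 5133.27; growth vs 1995 (5350.80) = -4.07%.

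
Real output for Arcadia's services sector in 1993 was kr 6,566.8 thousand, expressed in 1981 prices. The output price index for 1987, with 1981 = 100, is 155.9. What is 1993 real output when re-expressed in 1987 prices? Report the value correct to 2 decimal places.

kr 10,237.64 thousand

Real output in 1987 prices = Real output in 1981 prices × (P_1987/P_1981) = 6566.8 × 1.559 = 10237.64.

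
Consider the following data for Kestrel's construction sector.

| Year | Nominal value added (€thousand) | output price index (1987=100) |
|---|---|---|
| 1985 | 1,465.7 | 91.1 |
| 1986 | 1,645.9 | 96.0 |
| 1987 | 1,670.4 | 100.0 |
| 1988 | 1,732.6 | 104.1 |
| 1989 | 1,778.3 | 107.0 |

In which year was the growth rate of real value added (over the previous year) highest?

1986

1986: real = 1645.9/0.960 = 1714.48; growth vs 1985 (1608.89) = 6.56%.
1987: real = 1670.4/1.000 = 1670.40; growth vs 1986 (1714.48) = -2.57%.
1988: real = 1732.6/1.041 = 1664.36; growth vs 1987 (1670.40) = -0.36%.
1989: real = 1778.3/1.070 = 1661.96; growth vs 1988 (1664.36) = -0.14%.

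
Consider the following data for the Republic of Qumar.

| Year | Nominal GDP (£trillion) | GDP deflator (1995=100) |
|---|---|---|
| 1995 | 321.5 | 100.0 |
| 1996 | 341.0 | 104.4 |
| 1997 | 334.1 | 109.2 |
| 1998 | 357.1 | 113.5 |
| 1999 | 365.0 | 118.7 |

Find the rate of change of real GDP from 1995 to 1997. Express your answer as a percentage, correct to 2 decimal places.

Real GDP 1995 = 321.5/1.000 = 321.50.
Real GDP 1997 = 334.1/1.092 = 305.95.
Change = 305.95/321.50 − 1 = -0.0484.

-4.84%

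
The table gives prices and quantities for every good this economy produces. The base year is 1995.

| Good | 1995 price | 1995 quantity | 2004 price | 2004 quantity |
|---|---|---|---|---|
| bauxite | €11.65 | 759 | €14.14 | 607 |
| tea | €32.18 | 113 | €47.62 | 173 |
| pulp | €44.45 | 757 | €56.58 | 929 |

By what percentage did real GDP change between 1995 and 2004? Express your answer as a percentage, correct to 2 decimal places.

16.92%

Real GDP 1995 = Nominal GDP 1995 = 11.65·759 + 32.18·113 + 44.45·757 = 46127.34.
Real GDP 2004 (at 1995 prices) = 11.65·607 + 32.18·173 + 44.45·929 = 53932.74.
Real growth = 53932.74/46127.34 − 1 = 0.1692.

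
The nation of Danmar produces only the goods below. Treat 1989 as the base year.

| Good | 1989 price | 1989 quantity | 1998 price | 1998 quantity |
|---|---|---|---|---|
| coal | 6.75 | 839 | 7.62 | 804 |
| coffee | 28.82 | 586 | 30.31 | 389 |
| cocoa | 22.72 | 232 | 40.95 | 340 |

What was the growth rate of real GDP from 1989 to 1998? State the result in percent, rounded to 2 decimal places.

Real GDP 1989 = Nominal GDP 1989 = 6.75·839 + 28.82·586 + 22.72·232 = 27822.81.
Real GDP 1998 (at 1989 prices) = 6.75·804 + 28.82·389 + 22.72·340 = 24362.78.
Real growth = 24362.78/27822.81 − 1 = -0.1244.

-12.44%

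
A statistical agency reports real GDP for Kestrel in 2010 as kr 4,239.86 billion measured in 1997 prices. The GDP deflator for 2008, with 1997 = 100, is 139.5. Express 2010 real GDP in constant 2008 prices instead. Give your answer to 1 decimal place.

Real GDP in 2008 prices = Real GDP in 1997 prices × (P_2008/P_1997) = 4239.86 × 1.395 = 5914.60.

kr 5,914.6 billion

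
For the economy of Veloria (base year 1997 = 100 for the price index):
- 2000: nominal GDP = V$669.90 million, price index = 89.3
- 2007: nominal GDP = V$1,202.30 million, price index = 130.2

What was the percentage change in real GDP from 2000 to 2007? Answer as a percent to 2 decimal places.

Deflate each year: 2000 → 669.90/0.893 = 750.17; 2007 → 1202.30/1.302 = 923.43.
So real GDP changed by 923.43/750.17 − 1 = 0.2310, i.e. 23.10%.

23.10%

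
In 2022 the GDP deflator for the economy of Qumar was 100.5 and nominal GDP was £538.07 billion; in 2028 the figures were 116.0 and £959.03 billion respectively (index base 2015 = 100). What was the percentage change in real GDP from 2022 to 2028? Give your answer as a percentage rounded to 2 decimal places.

Deflate each year: 2022 → 538.07/1.005 = 535.39; 2028 → 959.03/1.160 = 826.75.
So real GDP changed by 826.75/535.39 − 1 = 0.5442, i.e. 54.42%.

54.42%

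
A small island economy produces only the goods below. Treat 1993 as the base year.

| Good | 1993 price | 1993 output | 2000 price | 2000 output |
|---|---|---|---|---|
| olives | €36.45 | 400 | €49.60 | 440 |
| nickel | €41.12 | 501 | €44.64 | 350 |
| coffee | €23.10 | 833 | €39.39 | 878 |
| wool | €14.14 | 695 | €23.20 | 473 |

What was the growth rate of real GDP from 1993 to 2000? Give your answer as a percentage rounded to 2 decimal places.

-10.66%

Real GDP 1993 = Nominal GDP 1993 = 36.45·400 + 41.12·501 + 23.10·833 + 14.14·695 = 64250.72.
Real GDP 2000 (at 1993 prices) = 36.45·440 + 41.12·350 + 23.10·878 + 14.14·473 = 57400.02.
Real growth = 57400.02/64250.72 − 1 = -0.1066.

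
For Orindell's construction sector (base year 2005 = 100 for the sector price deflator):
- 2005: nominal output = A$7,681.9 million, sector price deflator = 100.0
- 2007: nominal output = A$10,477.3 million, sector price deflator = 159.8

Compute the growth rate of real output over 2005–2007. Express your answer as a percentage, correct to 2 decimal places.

Real output 2005 = 7681.9 / 1.000 = 7681.90.
Real output 2007 = 10477.3 / 1.598 = 6556.51.
Real growth = 6556.51 / 7681.90 − 1 = -0.1465.

-14.65%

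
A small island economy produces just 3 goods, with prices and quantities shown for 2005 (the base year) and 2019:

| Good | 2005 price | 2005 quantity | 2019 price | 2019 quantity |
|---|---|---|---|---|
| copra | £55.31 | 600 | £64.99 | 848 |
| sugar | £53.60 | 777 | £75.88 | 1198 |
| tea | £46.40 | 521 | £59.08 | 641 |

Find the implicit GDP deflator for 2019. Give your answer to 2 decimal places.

130.55

Nominal GDP 2019 = 64.99·848 + 75.88·1198 + 59.08·641 = 183886.04.
Real GDP 2019 (at 2005 prices) = 55.31·848 + 53.60·1198 + 46.40·641 = 140858.08.
Deflator = Nominal/Real × 100 = 183886.04/140858.08 × 100 = 130.547.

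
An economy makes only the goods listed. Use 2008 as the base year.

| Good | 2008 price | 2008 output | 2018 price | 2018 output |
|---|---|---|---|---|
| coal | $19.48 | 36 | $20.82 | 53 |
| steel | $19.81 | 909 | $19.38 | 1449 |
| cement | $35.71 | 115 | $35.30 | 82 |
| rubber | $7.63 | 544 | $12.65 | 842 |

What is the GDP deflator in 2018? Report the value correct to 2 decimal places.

Nominal GDP 2018 = 20.82·53 + 19.38·1449 + 35.30·82 + 12.65·842 = 42730.98.
Real GDP 2018 (at 2008 prices) = 19.48·53 + 19.81·1449 + 35.71·82 + 7.63·842 = 39089.81.
Deflator = Nominal/Real × 100 = 42730.98/39089.81 × 100 = 109.315.

109.31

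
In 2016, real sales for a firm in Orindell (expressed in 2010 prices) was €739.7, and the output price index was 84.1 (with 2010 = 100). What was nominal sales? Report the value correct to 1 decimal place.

€622.1

Nominal sales = Real × (output price index/100) = 739.7 × 0.841 = 622.09.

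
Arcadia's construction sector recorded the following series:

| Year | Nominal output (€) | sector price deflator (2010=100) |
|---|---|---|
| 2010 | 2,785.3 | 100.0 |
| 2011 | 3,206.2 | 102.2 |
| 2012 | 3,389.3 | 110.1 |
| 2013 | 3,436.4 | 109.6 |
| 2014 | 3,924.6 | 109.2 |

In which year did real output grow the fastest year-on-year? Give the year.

2014

2011: real = 3206.2/1.022 = 3137.18; growth vs 2010 (2785.30) = 12.63%.
2012: real = 3389.3/1.101 = 3078.38; growth vs 2011 (3137.18) = -1.87%.
2013: real = 3436.4/1.096 = 3135.40; growth vs 2012 (3078.38) = 1.85%.
2014: real = 3924.6/1.092 = 3593.96; growth vs 2013 (3135.40) = 14.63%.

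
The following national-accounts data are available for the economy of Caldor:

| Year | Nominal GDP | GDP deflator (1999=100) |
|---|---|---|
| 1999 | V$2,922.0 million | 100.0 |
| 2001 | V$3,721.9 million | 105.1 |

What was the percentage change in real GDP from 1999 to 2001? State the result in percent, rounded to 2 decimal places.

21.19%

Real GDP 1999 = 2922.0 / 1.000 = 2922.00.
Real GDP 2001 = 3721.9 / 1.051 = 3541.29.
Real growth = 3541.29 / 2922.00 − 1 = 0.2119.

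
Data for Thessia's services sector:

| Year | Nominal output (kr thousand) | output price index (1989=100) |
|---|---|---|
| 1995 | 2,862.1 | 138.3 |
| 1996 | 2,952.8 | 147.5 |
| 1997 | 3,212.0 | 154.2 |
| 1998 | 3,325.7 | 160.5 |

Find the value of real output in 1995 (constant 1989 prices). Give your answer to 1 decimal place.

kr 2,069.5 thousand

Real output 1995 = 2862.1 / 1.383 = 2069.49.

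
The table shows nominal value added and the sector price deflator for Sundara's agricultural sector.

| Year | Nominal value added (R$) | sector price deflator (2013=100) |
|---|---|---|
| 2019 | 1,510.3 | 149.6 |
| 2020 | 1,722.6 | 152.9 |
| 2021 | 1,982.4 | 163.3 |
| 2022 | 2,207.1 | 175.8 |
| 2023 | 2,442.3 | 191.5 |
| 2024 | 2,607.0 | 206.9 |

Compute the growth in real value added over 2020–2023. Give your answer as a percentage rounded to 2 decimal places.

Real value added 2020 = 1722.6/1.529 = 1126.62.
Real value added 2023 = 2442.3/1.915 = 1275.35.
Change = 1275.35/1126.62 − 1 = 0.1320.

13.20%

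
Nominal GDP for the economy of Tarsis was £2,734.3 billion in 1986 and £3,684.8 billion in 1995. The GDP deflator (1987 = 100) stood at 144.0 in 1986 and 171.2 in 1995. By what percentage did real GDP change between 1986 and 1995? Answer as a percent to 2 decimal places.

Deflate each year: 1986 → 2734.3/1.440 = 1898.82; 1995 → 3684.8/1.712 = 2152.34.
So real GDP changed by 2152.34/1898.82 − 1 = 0.1335, i.e. 13.35%.

13.35%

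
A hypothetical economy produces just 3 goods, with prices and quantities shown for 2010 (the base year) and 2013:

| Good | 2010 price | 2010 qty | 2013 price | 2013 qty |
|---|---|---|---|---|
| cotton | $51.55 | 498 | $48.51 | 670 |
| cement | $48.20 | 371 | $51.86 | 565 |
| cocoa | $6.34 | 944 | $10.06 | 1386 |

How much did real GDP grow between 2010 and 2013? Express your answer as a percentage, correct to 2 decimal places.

Real GDP 2010 = Nominal GDP 2010 = 51.55·498 + 48.20·371 + 6.34·944 = 49539.06.
Real GDP 2013 (at 2010 prices) = 51.55·670 + 48.20·565 + 6.34·1386 = 70558.74.
Real growth = 70558.74/49539.06 − 1 = 0.4243.

42.43%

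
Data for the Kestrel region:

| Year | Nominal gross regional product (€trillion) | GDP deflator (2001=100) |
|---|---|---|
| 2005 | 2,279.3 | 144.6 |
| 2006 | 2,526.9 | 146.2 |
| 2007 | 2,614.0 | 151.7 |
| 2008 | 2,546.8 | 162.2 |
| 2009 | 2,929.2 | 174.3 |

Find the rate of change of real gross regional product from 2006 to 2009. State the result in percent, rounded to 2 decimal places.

-2.77%

Real gross regional product 2006 = 2526.9/1.462 = 1728.39.
Real gross regional product 2009 = 2929.2/1.743 = 1680.55.
Change = 1680.55/1728.39 − 1 = -0.0277.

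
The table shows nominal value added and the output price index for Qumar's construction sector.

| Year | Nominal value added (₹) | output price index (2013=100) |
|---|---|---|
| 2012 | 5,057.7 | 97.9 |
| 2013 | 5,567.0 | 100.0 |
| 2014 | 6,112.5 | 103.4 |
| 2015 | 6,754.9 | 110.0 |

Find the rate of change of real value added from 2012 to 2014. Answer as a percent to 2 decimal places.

14.43%

Real value added 2012 = 5057.7/0.979 = 5166.19.
Real value added 2014 = 6112.5/1.034 = 5911.51.
Change = 5911.51/5166.19 − 1 = 0.1443.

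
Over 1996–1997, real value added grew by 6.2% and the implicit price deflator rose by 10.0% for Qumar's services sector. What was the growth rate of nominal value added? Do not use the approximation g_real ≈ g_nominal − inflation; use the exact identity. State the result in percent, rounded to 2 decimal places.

(1 + g_nom) = (1 + g_real)(1 + π) = 1.0620 × 1.1000 = 1.16820.

16.82%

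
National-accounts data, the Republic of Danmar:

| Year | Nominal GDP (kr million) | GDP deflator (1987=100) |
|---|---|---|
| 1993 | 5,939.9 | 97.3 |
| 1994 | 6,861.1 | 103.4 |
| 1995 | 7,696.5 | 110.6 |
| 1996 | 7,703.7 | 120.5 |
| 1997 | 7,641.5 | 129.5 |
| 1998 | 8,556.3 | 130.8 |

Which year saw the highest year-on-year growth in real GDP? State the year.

1998

1994: real = 6861.1/1.034 = 6635.49; growth vs 1993 (6104.73) = 8.69%.
1995: real = 7696.5/1.106 = 6958.86; growth vs 1994 (6635.49) = 4.87%.
1996: real = 7703.7/1.205 = 6393.11; growth vs 1995 (6958.86) = -8.13%.
1997: real = 7641.5/1.295 = 5900.77; growth vs 1996 (6393.11) = -7.70%.
1998: real = 8556.3/1.308 = 6541.51; growth vs 1997 (5900.77) = 10.86%.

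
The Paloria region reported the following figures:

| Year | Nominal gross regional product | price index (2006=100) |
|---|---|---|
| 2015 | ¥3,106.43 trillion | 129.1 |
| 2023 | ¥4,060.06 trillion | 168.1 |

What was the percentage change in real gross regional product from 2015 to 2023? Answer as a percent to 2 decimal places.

0.38%

Deflate each year: 2015 → 3106.43/1.291 = 2406.22; 2023 → 4060.06/1.681 = 2415.26.
So real gross regional product changed by 2415.26/2406.22 − 1 = 0.0038, i.e. 0.38%.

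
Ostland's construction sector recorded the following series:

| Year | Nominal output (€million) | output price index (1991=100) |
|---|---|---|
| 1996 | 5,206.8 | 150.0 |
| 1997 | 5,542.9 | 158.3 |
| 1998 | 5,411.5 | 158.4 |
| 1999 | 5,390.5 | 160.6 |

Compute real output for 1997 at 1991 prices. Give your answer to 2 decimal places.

€3,501.52 million

Real output 1997 = 5542.9 / 1.583 = 3501.52.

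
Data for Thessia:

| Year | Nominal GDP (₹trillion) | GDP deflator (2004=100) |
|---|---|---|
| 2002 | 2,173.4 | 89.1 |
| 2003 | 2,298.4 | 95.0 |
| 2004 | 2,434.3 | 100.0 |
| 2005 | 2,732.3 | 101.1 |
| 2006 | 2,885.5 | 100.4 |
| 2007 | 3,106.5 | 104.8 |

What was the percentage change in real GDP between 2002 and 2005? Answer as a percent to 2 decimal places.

Real GDP 2002 = 2173.4/0.891 = 2439.28.
Real GDP 2005 = 2732.3/1.011 = 2702.57.
Change = 2702.57/2439.28 − 1 = 0.1079.

10.79%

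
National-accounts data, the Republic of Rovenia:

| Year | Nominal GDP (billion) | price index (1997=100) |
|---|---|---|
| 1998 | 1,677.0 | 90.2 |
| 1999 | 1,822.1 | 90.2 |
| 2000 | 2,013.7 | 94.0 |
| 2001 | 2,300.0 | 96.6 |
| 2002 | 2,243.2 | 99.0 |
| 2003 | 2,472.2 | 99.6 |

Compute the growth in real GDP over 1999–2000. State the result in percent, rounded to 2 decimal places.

Real GDP 1999 = 1822.1/0.902 = 2020.07.
Real GDP 2000 = 2013.7/0.940 = 2142.23.
Change = 2142.23/2020.07 − 1 = 0.0605.

6.05%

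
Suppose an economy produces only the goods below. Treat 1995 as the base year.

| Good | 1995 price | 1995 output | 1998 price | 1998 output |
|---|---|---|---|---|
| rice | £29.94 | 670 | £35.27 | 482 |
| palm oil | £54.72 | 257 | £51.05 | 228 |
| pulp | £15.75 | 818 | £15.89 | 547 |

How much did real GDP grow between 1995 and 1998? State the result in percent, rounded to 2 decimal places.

-24.43%

Real GDP 1995 = Nominal GDP 1995 = 29.94·670 + 54.72·257 + 15.75·818 = 47006.34.
Real GDP 1998 (at 1995 prices) = 29.94·482 + 54.72·228 + 15.75·547 = 35522.49.
Real growth = 35522.49/47006.34 − 1 = -0.2443.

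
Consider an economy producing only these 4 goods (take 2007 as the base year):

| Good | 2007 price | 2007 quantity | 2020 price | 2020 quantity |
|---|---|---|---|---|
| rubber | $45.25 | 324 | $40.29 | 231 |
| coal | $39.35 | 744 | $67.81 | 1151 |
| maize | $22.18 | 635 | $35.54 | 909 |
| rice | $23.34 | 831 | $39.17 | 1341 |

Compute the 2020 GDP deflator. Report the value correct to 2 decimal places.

160.62

Nominal GDP 2020 = 40.29·231 + 67.81·1151 + 35.54·909 + 39.17·1341 = 172189.13.
Real GDP 2020 (at 2007 prices) = 45.25·231 + 39.35·1151 + 22.18·909 + 23.34·1341 = 107205.16.
Deflator = Nominal/Real × 100 = 172189.13/107205.16 × 100 = 160.616.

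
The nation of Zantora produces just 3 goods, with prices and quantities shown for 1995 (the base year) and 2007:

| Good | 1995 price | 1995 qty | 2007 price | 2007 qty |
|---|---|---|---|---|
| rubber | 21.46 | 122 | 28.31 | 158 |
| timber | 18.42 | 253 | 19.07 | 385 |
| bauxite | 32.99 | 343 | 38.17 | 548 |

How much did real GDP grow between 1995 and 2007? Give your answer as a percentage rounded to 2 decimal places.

53.60%

Real GDP 1995 = Nominal GDP 1995 = 21.46·122 + 18.42·253 + 32.99·343 = 18593.95.
Real GDP 2007 (at 1995 prices) = 21.46·158 + 18.42·385 + 32.99·548 = 28560.90.
Real growth = 28560.90/18593.95 − 1 = 0.5360.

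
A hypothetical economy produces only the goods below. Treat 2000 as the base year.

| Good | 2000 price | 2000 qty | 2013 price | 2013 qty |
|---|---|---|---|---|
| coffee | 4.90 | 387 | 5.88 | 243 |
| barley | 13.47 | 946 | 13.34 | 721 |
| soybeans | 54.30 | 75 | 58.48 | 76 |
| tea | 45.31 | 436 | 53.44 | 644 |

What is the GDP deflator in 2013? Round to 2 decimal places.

112.89

Nominal GDP 2013 = 5.88·243 + 13.34·721 + 58.48·76 + 53.44·644 = 49906.82.
Real GDP 2013 (at 2000 prices) = 4.90·243 + 13.47·721 + 54.30·76 + 45.31·644 = 44209.01.
Deflator = Nominal/Real × 100 = 49906.82/44209.01 × 100 = 112.888.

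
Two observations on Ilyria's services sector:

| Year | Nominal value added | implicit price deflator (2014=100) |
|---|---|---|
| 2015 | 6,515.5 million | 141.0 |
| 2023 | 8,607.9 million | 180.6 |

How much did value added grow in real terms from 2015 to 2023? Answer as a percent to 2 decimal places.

Deflate each year: 2015 → 6515.5/1.410 = 4620.92; 2023 → 8607.9/1.806 = 4766.28.
So real value added changed by 4766.28/4620.92 − 1 = 0.0315, i.e. 3.15%.

3.15%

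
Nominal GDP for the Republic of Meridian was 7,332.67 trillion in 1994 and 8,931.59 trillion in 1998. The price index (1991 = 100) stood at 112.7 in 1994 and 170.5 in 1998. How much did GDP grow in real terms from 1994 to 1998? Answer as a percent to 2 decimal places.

Real GDP 1994 = 7332.67 / 1.127 = 6506.36.
Real GDP 1998 = 8931.59 / 1.705 = 5238.47.
Real growth = 5238.47 / 6506.36 − 1 = -0.1949.

-19.49%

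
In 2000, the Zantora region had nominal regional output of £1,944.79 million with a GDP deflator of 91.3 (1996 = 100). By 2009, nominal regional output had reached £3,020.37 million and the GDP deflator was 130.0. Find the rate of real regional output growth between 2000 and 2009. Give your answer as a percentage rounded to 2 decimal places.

Deflate each year: 2000 → 1944.79/0.913 = 2130.11; 2009 → 3020.37/1.300 = 2323.36.
So real regional output changed by 2323.36/2130.11 − 1 = 0.0907, i.e. 9.07%.

9.07%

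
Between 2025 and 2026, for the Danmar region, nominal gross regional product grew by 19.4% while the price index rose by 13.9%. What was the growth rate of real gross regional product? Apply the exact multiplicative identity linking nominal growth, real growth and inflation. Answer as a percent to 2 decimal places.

(1 + g_nom) = (1 + g_real)(1 + π), so g_real = 1.1940 / 1.1390 − 1 = 0.04829.

4.83%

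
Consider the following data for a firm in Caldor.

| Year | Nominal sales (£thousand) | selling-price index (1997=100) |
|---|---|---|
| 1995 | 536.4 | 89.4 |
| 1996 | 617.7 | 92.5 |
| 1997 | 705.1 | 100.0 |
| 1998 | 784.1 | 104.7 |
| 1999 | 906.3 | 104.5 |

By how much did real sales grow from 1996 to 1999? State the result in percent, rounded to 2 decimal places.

Real sales 1996 = 617.7/0.925 = 667.78.
Real sales 1999 = 906.3/1.045 = 867.27.
Change = 867.27/667.78 − 1 = 0.2987.

29.87%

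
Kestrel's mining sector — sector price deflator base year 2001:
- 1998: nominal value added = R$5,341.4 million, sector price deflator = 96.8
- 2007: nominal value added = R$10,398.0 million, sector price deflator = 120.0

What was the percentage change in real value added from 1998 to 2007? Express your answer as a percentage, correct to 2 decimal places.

Real value added 1998 = 5341.4 / 0.968 = 5517.98.
Real value added 2007 = 10398.0 / 1.200 = 8665.00.
Real growth = 8665.00 / 5517.98 − 1 = 0.5703.

57.03%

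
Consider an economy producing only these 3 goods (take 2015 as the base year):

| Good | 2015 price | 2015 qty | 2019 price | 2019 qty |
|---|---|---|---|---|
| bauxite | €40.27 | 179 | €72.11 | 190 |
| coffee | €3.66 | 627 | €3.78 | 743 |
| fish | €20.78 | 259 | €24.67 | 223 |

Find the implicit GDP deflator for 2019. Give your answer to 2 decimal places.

Nominal GDP 2019 = 72.11·190 + 3.78·743 + 24.67·223 = 22010.85.
Real GDP 2019 (at 2015 prices) = 40.27·190 + 3.66·743 + 20.78·223 = 15004.62.
Deflator = Nominal/Real × 100 = 22010.85/15004.62 × 100 = 146.694.

146.69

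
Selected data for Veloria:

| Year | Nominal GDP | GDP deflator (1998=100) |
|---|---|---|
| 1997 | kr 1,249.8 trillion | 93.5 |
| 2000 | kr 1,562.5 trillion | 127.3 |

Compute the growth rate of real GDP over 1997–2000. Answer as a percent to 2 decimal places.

-8.17%

Deflate each year: 1997 → 1249.8/0.935 = 1336.68; 2000 → 1562.5/1.273 = 1227.42.
So real GDP changed by 1227.42/1336.68 − 1 = -0.0817, i.e. -8.17%.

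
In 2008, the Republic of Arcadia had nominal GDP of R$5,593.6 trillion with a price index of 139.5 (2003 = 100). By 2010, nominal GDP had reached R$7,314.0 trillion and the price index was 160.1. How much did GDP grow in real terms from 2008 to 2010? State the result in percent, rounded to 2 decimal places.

Deflate each year: 2008 → 5593.6/1.395 = 4009.75; 2010 → 7314.0/1.601 = 4568.39.
So real GDP changed by 4568.39/4009.75 − 1 = 0.1393, i.e. 13.93%.

13.93%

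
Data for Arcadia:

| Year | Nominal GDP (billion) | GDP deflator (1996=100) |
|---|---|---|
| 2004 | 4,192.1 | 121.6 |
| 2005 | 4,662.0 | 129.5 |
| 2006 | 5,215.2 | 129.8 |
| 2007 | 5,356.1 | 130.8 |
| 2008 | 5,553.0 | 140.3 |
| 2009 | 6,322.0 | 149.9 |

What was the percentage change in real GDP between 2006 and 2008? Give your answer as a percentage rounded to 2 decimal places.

Real GDP 2006 = 5215.2/1.298 = 4017.87.
Real GDP 2008 = 5553.0/1.403 = 3957.95.
Change = 3957.95/4017.87 − 1 = -0.0149.

-1.49%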